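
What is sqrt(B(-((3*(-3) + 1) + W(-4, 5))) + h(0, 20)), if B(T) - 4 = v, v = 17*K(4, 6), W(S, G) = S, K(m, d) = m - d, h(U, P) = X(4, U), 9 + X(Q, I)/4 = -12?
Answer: I*sqrt(114) ≈ 10.677*I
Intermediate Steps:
X(Q, I) = -84 (X(Q, I) = -36 + 4*(-12) = -36 - 48 = -84)
h(U, P) = -84
v = -34 (v = 17*(4 - 1*6) = 17*(4 - 6) = 17*(-2) = -34)
B(T) = -30 (B(T) = 4 - 34 = -30)
sqrt(B(-((3*(-3) + 1) + W(-4, 5))) + h(0, 20)) = sqrt(-30 - 84) = sqrt(-114) = I*sqrt(114)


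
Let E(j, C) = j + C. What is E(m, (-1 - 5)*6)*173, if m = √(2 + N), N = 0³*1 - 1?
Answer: -6055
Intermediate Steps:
N = -1 (N = 0*1 - 1 = 0 - 1 = -1)
m = 1 (m = √(2 - 1) = √1 = 1)
E(j, C) = C + j
E(m, (-1 - 5)*6)*173 = ((-1 - 5)*6 + 1)*173 = (-6*6 + 1)*173 = (-36 + 1)*173 = -35*173 = -6055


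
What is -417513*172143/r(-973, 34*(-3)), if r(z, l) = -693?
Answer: 7985771151/77 ≈ 1.0371e+8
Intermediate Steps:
-417513*172143/r(-973, 34*(-3)) = -417513/((-693/172143)) = -417513/((-693*1/172143)) = -417513/(-77/19127) = -417513*(-19127/77) = 7985771151/77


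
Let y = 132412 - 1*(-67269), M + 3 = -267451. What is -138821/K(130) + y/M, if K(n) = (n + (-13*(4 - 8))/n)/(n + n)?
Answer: -12066707861553/43595002 ≈ -2.7679e+5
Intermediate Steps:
M = -267454 (M = -3 - 267451 = -267454)
y = 199681 (y = 132412 + 67269 = 199681)
K(n) = (n + 52/n)/(2*n) (K(n) = (n + (-13*(-4))/n)/((2*n)) = (n + 52/n)*(1/(2*n)) = (n + 52/n)/(2*n))
-138821/K(130) + y/M = -138821/(1/2 + 26/130**2) + 199681/(-267454) = -138821/(1/2 + 26*(1/16900)) + 199681*(-1/267454) = -138821/(1/2 + 1/650) - 199681/267454 = -138821/163/325 - 199681/267454 = -138821*325/163 - 199681/267454 = -45116825/163 - 199681/267454 = -12066707861553/43595002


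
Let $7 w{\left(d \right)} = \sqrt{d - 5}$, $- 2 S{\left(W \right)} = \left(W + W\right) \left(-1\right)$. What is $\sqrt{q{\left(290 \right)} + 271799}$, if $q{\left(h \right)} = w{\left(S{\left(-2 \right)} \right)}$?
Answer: $\frac{\sqrt{13318151 + 7 i \sqrt{7}}}{7} \approx 521.34 + 0.00036249 i$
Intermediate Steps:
$S{\left(W \right)} = W$ ($S{\left(W \right)} = - \frac{\left(W + W\right) \left(-1\right)}{2} = - \frac{2 W \left(-1\right)}{2} = - \frac{\left(-2\right) W}{2} = W$)
$w{\left(d \right)} = \frac{\sqrt{-5 + d}}{7}$ ($w{\left(d \right)} = \frac{\sqrt{d - 5}}{7} = \frac{\sqrt{-5 + d}}{7}$)
$q{\left(h \right)} = \frac{i \sqrt{7}}{7}$ ($q{\left(h \right)} = \frac{\sqrt{-5 - 2}}{7} = \frac{\sqrt{-7}}{7} = \frac{i \sqrt{7}}{7}$)
$\sqrt{q{\left(290 \right)} + 271799} = \sqrt{\frac{i \sqrt{7}}{7} + 271799} = \sqrt{271799 + \frac{i \sqrt{7}}{7}}$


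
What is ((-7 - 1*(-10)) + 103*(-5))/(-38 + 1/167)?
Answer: 85504/6345 ≈ 13.476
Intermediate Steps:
((-7 - 1*(-10)) + 103*(-5))/(-38 + 1/167) = ((-7 + 10) - 515)/(-38 + 1/167) = (3 - 515)/(-6345/167) = -512*(-167/6345) = 85504/6345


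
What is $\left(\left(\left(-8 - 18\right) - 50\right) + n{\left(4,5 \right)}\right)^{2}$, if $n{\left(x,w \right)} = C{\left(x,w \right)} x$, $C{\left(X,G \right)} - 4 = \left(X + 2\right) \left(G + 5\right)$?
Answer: $32400$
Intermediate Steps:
$C{\left(X,G \right)} = 4 + \left(2 + X\right) \left(5 + G\right)$ ($C{\left(X,G \right)} = 4 + \left(X + 2\right) \left(G + 5\right) = 4 + \left(2 + X\right) \left(5 + G\right)$)
$n{\left(x,w \right)} = x \left(14 + 2 w + 5 x + w x\right)$ ($n{\left(x,w \right)} = \left(14 + 2 w + 5 x + w x\right) x = x \left(14 + 2 w + 5 x + w x\right)$)
$\left(\left(\left(-8 - 18\right) - 50\right) + n{\left(4,5 \right)}\right)^{2} = \left(\left(\left(-8 - 18\right) - 50\right) + 4 \left(14 + 2 \cdot 5 + 5 \cdot 4 + 5 \cdot 4\right)\right)^{2} = \left(\left(-26 - 50\right) + 4 \left(14 + 10 + 20 + 20\right)\right)^{2} = \left(-76 + 4 \cdot 64\right)^{2} = \left(-76 + 256\right)^{2} = 180^{2} = 32400$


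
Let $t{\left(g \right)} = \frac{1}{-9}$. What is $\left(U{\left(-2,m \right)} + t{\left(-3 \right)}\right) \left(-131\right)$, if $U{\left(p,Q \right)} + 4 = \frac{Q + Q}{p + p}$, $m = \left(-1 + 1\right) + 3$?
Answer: $\frac{13231}{18} \approx 735.06$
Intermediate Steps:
$m = 3$ ($m = 0 + 3 = 3$)
$t{\left(g \right)} = - \frac{1}{9}$
$U{\left(p,Q \right)} = -4 + \frac{Q}{p}$ ($U{\left(p,Q \right)} = -4 + \frac{Q + Q}{p + p} = -4 + \frac{2 Q}{2 p} = -4 + 2 Q \frac{1}{2 p} = -4 + \frac{Q}{p}$)
$\left(U{\left(-2,m \right)} + t{\left(-3 \right)}\right) \left(-131\right) = \left(\left(-4 + \frac{3}{-2}\right) - \frac{1}{9}\right) \left(-131\right) = \left(\left(-4 + 3 \left(- \frac{1}{2}\right)\right) - \frac{1}{9}\right) \left(-131\right) = \left(\left(-4 - \frac{3}{2}\right) - \frac{1}{9}\right) \left(-131\right) = \left(- \frac{11}{2} - \frac{1}{9}\right) \left(-131\right) = \left(- \frac{101}{18}\right) \left(-131\right) = \frac{13231}{18}$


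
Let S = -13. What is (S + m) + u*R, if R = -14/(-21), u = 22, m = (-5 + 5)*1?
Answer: 5/3 ≈ 1.6667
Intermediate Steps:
m = 0 (m = 0*1 = 0)
R = 2/3 (R = -14*(-1/21) = 2/3 ≈ 0.66667)
(S + m) + u*R = (-13 + 0) + 22*(2/3) = -13 + 44/3 = 5/3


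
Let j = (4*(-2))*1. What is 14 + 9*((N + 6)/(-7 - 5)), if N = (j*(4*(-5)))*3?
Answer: -701/2 ≈ -350.50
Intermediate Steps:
j = -8 (j = -8*1 = -8)
N = 480 (N = -32*(-5)*3 = -8*(-20)*3 = 160*3 = 480)
14 + 9*((N + 6)/(-7 - 5)) = 14 + 9*((480 + 6)/(-7 - 5)) = 14 + 9*(486/(-12)) = 14 + 9*(486*(-1/12)) = 14 + 9*(-81/2) = 14 - 729/2 = -701/2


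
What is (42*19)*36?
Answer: 28728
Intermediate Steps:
(42*19)*36 = 798*36 = 28728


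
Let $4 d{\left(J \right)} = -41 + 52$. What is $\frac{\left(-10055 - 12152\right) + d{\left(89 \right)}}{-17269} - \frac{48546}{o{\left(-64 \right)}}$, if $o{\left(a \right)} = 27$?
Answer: $- \frac{124109831}{69076} \approx -1796.7$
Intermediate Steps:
$d{\left(J \right)} = \frac{11}{4}$ ($d{\left(J \right)} = \frac{-41 + 52}{4} = \frac{1}{4} \cdot 11 = \frac{11}{4}$)
$\frac{\left(-10055 - 12152\right) + d{\left(89 \right)}}{-17269} - \frac{48546}{o{\left(-64 \right)}} = \frac{\left(-10055 - 12152\right) + \frac{11}{4}}{-17269} - \frac{48546}{27} = \left(-22207 + \frac{11}{4}\right) \left(- \frac{1}{17269}\right) - 1798 = \left(- \frac{88817}{4}\right) \left(- \frac{1}{17269}\right) - 1798 = \frac{88817}{69076} - 1798 = - \frac{124109831}{69076}$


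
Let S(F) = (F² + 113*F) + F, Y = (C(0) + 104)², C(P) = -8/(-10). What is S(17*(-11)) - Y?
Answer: 66699/25 ≈ 2668.0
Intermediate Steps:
C(P) = ⅘ (C(P) = -8*(-⅒) = ⅘)
Y = 274576/25 (Y = (⅘ + 104)² = (524/5)² = 274576/25 ≈ 10983.)
S(F) = F² + 114*F
S(17*(-11)) - Y = (17*(-11))*(114 + 17*(-11)) - 1*274576/25 = -187*(114 - 187) - 274576/25 = -187*(-73) - 274576/25 = 13651 - 274576/25 = 66699/25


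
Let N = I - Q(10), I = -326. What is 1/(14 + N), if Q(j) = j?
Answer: -1/322 ≈ -0.0031056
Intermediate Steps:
N = -336 (N = -326 - 1*10 = -326 - 10 = -336)
1/(14 + N) = 1/(14 - 336) = 1/(-322) = -1/322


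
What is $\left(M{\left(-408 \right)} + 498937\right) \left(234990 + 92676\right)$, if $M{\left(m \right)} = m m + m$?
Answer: $217895596338$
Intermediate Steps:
$M{\left(m \right)} = m + m^{2}$ ($M{\left(m \right)} = m^{2} + m = m + m^{2}$)
$\left(M{\left(-408 \right)} + 498937\right) \left(234990 + 92676\right) = \left(- 408 \left(1 - 408\right) + 498937\right) \left(234990 + 92676\right) = \left(\left(-408\right) \left(-407\right) + 498937\right) 327666 = \left(166056 + 498937\right) 327666 = 664993 \cdot 327666 = 217895596338$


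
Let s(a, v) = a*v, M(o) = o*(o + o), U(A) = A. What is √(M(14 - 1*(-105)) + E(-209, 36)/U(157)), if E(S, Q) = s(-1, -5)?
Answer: 13*√4130827/157 ≈ 168.29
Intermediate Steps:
M(o) = 2*o² (M(o) = o*(2*o) = 2*o²)
E(S, Q) = 5 (E(S, Q) = -1*(-5) = 5)
√(M(14 - 1*(-105)) + E(-209, 36)/U(157)) = √(2*(14 - 1*(-105))² + 5/157) = √(2*(14 + 105)² + 5*(1/157)) = √(2*119² + 5/157) = √(2*14161 + 5/157) = √(28322 + 5/157) = √(4446559/157) = 13*√4130827/157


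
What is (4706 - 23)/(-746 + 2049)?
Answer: 4683/1303 ≈ 3.5940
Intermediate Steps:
(4706 - 23)/(-746 + 2049) = 4683/1303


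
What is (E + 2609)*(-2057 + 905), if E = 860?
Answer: -3996288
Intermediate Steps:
(E + 2609)*(-2057 + 905) = (860 + 2609)*(-2057 + 905) = 3469*(-1152) = -3996288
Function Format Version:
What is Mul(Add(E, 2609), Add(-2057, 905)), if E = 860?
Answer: -3996288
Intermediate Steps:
Mul(Add(E, 2609), Add(-2057, 905)) = Mul(Add(860, 2609), Add(-2057, 905)) = Mul(3469, -1152) = -3996288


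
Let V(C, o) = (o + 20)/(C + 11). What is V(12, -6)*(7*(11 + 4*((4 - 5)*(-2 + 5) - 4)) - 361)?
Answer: -6720/23 ≈ -292.17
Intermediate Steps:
V(C, o) = (20 + o)/(11 + C)
V(12, -6)*(7*(11 + 4*((4 - 5)*(-2 + 5) - 4)) - 361) = ((20 - 6)/(11 + 12))*(7*(11 + 4*((4 - 5)*(-2 + 5) - 4)) - 361) = (14/23)*(7*(11 + 4*(-1*3 - 4)) - 361) = ((1/23)*14)*(7*(11 + 4*(-3 - 4)) - 361) = 14*(7*(11 + 4*(-7)) - 361)/23 = 14*(7*(11 - 28) - 361)/23 = 14*(7*(-17) - 361)/23 = 14*(-119 - 361)/23 = (14/23)*(-480) = -6720/23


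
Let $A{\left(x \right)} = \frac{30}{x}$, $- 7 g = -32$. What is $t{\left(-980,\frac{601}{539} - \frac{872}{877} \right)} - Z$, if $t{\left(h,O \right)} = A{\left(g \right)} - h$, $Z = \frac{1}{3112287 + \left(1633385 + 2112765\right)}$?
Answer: $\frac{108260428029}{109734992} \approx 986.56$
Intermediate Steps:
$g = \frac{32}{7}$ ($g = \left(- \frac{1}{7}\right) \left(-32\right) = \frac{32}{7} \approx 4.5714$)
$Z = \frac{1}{6858437}$ ($Z = \frac{1}{3112287 + 3746150} = \frac{1}{6858437} \approx 1.4581 \cdot 10^{-7}$)
$t{\left(h,O \right)} = \frac{105}{16} - h$ ($t{\left(h,O \right)} = \frac{30}{\frac{32}{7}} - h = 30 \cdot \frac{7}{32} - h = \frac{105}{16} - h$)
$t{\left(-980,\frac{601}{539} - \frac{872}{877} \right)} - Z = \left(\frac{105}{16} - -980\right) - \frac{1}{6858437} = \left(\frac{105}{16} + 980\right) - \frac{1}{6858437} = \frac{15785}{16} - \frac{1}{6858437} = \frac{108260428029}{109734992}$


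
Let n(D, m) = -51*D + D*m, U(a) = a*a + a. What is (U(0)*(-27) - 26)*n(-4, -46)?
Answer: -10088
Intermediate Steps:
U(a) = a + a² (U(a) = a² + a = a + a²)
(U(0)*(-27) - 26)*n(-4, -46) = ((0*(1 + 0))*(-27) - 26)*(-4*(-51 - 46)) = ((0*1)*(-27) - 26)*(-4*(-97)) = (0*(-27) - 26)*388 = (0 - 26)*388 = -26*388 = -10088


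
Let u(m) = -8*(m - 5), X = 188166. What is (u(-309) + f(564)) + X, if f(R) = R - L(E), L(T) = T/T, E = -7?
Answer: 191241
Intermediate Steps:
L(T) = 1
u(m) = 40 - 8*m (u(m) = -8*(-5 + m) = 40 - 8*m)
f(R) = -1 + R (f(R) = R - 1*1 = R - 1 = -1 + R)
(u(-309) + f(564)) + X = ((40 - 8*(-309)) + (-1 + 564)) + 188166 = ((40 + 2472) + 563) + 188166 = (2512 + 563) + 188166 = 3075 + 188166 = 191241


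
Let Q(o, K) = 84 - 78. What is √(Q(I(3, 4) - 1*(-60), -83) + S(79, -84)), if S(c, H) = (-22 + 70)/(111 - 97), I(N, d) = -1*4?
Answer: √462/7 ≈ 3.0706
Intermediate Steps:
I(N, d) = -4
Q(o, K) = 6
S(c, H) = 24/7 (S(c, H) = 48/14 = 48*(1/14) = 24/7)
√(Q(I(3, 4) - 1*(-60), -83) + S(79, -84)) = √(6 + 24/7) = √(66/7) = √462/7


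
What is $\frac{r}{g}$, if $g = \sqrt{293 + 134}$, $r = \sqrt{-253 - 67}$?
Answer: $\frac{8 i \sqrt{2135}}{427} \approx 0.86569 i$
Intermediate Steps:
$r = 8 i \sqrt{5}$ ($r = \sqrt{-320} = 8 i \sqrt{5} \approx 17.889 i$)
$g = \sqrt{427} \approx 20.664$
$\frac{r}{g} = \frac{8 i \sqrt{5}}{\sqrt{427}} = 8 i \sqrt{5} \frac{\sqrt{427}}{427} = \frac{8 i \sqrt{2135}}{427}$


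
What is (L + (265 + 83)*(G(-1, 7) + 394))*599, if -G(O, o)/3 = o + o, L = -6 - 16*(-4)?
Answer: 73409846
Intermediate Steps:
L = 58 (L = -6 + 64 = 58)
G(O, o) = -6*o (G(O, o) = -3*(o + o) = -6*o)
(L + (265 + 83)*(G(-1, 7) + 394))*599 = (58 + (265 + 83)*(-6*7 + 394))*599 = (58 + 348*(-42 + 394))*599 = (58 + 348*352)*599 = (58 + 122496)*599 = 122554*599 = 73409846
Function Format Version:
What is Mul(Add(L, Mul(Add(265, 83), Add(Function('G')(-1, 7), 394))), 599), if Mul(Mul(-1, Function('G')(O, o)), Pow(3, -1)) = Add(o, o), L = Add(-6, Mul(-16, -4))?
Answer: 73409846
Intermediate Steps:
L = 58 (L = Add(-6, 64) = 58)
Function('G')(O, o) = Mul(-6, o) (Function('G')(O, o) = Mul(-3, Add(o, o)) = Mul(-3, Mul(2, o)) = Mul(-6, o))
Mul(Add(L, Mul(Add(265, 83), Add(Function('G')(-1, 7), 394))), 599) = Mul(Add(58, Mul(Add(265, 83), Add(Mul(-6, 7), 394))), 599) = Mul(Add(58, Mul(348, Add(-42, 394))), 599) = Mul(Add(58, Mul(348, 352)), 599) = Mul(Add(58, 122496), 599) = Mul(122554, 599) = 73409846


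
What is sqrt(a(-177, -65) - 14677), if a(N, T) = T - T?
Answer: I*sqrt(14677) ≈ 121.15*I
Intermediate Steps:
a(N, T) = 0
sqrt(a(-177, -65) - 14677) = sqrt(0 - 14677) = sqrt(-14677) = I*sqrt(14677)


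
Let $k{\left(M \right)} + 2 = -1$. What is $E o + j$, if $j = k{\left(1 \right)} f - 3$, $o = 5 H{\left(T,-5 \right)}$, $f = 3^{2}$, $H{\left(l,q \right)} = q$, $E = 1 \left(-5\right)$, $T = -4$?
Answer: $95$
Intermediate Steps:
$E = -5$
$k{\left(M \right)} = -3$ ($k{\left(M \right)} = -2 - 1 = -3$)
$f = 9$
$o = -25$ ($o = 5 \left(-5\right) = -25$)
$j = -30$ ($j = \left(-3\right) 9 - 3 = -27 - 3 = -30$)
$E o + j = \left(-5\right) \left(-25\right) - 30 = 125 - 30 = 95$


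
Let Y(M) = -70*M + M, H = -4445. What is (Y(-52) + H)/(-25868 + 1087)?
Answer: 857/24781 ≈ 0.034583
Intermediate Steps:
Y(M) = -69*M
(Y(-52) + H)/(-25868 + 1087) = (-69*(-52) - 4445)/(-25868 + 1087) = (3588 - 4445)/(-24781) = -857*(-1/24781) = 857/24781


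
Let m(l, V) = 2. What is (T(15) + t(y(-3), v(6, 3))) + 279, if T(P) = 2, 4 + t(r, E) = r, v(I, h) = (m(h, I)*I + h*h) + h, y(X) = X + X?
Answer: 271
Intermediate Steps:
y(X) = 2*X
v(I, h) = h + h² + 2*I (v(I, h) = (2*I + h*h) + h = (2*I + h²) + h = (h² + 2*I) + h = h + h² + 2*I)
t(r, E) = -4 + r
(T(15) + t(y(-3), v(6, 3))) + 279 = (2 + (-4 + 2*(-3))) + 279 = (2 + (-4 - 6)) + 279 = (2 - 10) + 279 = -8 + 279 = 271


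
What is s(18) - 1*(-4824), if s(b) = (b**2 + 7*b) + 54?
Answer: 5328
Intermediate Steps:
s(b) = 54 + b**2 + 7*b
s(18) - 1*(-4824) = (54 + 18**2 + 7*18) - 1*(-4824) = (54 + 324 + 126) + 4824 = 504 + 4824 = 5328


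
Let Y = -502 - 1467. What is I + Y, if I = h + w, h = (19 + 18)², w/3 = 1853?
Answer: 4959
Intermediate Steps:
w = 5559 (w = 3*1853 = 5559)
h = 1369 (h = 37² = 1369)
I = 6928 (I = 1369 + 5559 = 6928)
Y = -1969
I + Y = 6928 - 1969 = 4959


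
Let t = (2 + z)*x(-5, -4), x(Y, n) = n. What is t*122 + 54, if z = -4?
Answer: 1030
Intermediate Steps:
t = 8 (t = (2 - 4)*(-4) = -2*(-4) = 8)
t*122 + 54 = 8*122 + 54 = 976 + 54 = 1030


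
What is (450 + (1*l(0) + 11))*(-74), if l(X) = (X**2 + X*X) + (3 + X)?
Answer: -34336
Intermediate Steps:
l(X) = 3 + X + 2*X**2 (l(X) = (X**2 + X**2) + (3 + X) = 2*X**2 + (3 + X) = 3 + X + 2*X**2)
(450 + (1*l(0) + 11))*(-74) = (450 + (1*(3 + 0 + 2*0**2) + 11))*(-74) = (450 + (1*(3 + 0 + 2*0) + 11))*(-74) = (450 + (1*(3 + 0 + 0) + 11))*(-74) = (450 + (1*3 + 11))*(-74) = (450 + (3 + 11))*(-74) = (450 + 14)*(-74) = 464*(-74) = -34336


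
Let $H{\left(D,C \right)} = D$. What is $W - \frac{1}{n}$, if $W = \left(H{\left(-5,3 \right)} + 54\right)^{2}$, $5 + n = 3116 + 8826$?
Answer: $\frac{28660736}{11937} \approx 2401.0$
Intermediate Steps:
$n = 11937$ ($n = -5 + \left(3116 + 8826\right) = -5 + 11942 = 11937$)
$W = 2401$ ($W = \left(-5 + 54\right)^{2} = 49^{2} = 2401$)
$W - \frac{1}{n} = 2401 - \frac{1}{11937} = \frac{28660736}{11937}$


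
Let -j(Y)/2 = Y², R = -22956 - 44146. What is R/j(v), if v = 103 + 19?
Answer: 33551/14884 ≈ 2.2542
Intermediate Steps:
v = 122
R = -67102
j(Y) = -2*Y²
R/j(v) = -67102/((-2*122²)) = -67102/((-2*14884)) = -67102/(-29768) = -67102*(-1/29768) = 33551/14884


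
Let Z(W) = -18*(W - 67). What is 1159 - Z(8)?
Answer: 97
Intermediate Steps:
Z(W) = 1206 - 18*W (Z(W) = -18*(-67 + W) = 1206 - 18*W)
1159 - Z(8) = 1159 - (1206 - 18*8) = 1159 - (1206 - 144) = 1159 - 1*1062 = 1159 - 1062 = 97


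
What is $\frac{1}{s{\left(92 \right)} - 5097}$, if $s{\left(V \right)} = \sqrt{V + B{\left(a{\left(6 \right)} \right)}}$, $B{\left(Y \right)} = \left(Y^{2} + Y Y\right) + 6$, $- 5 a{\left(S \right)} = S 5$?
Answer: $- \frac{5097}{25979239} - \frac{\sqrt{170}}{25979239} \approx -0.0001967$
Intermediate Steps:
$a{\left(S \right)} = - S$ ($a{\left(S \right)} = - \frac{S 5}{5} = - \frac{5 S}{5} = - S$)
$B{\left(Y \right)} = 6 + 2 Y^{2}$ ($B{\left(Y \right)} = \left(Y^{2} + Y^{2}\right) + 6 = 2 Y^{2} + 6 = 6 + 2 Y^{2}$)
$s{\left(V \right)} = \sqrt{78 + V}$ ($s{\left(V \right)} = \sqrt{V + \left(6 + 2 \left(\left(-1\right) 6\right)^{2}\right)} = \sqrt{V + \left(6 + 2 \left(-6\right)^{2}\right)} = \sqrt{V + \left(6 + 2 \cdot 36\right)} = \sqrt{V + \left(6 + 72\right)} = \sqrt{V + 78} = \sqrt{78 + V}$)
$\frac{1}{s{\left(92 \right)} - 5097} = \frac{1}{\sqrt{78 + 92} - 5097} = \frac{1}{\sqrt{170} - 5097} = \frac{1}{-5097 + \sqrt{170}}$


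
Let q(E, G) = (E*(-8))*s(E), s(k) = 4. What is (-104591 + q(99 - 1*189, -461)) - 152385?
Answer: -254096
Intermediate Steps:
q(E, G) = -32*E (q(E, G) = (E*(-8))*4 = -8*E*4 = -32*E)
(-104591 + q(99 - 1*189, -461)) - 152385 = (-104591 - 32*(99 - 1*189)) - 152385 = (-104591 - 32*(99 - 189)) - 152385 = (-104591 - 32*(-90)) - 152385 = (-104591 + 2880) - 152385 = -101711 - 152385 = -254096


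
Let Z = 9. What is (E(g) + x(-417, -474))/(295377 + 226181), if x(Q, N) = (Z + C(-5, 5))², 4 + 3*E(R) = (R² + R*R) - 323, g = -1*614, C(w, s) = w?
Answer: 753713/1564674 ≈ 0.48171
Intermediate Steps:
g = -614
E(R) = -109 + 2*R²/3 (E(R) = -4/3 + ((R² + R*R) - 323)/3 = -4/3 + ((R² + R²) - 323)/3 = -4/3 + (2*R² - 323)/3 = -4/3 + (-323 + 2*R²)/3 = -4/3 + (-323/3 + 2*R²/3) = -109 + 2*R²/3)
x(Q, N) = 16 (x(Q, N) = (9 - 5)² = 4² = 16)
(E(g) + x(-417, -474))/(295377 + 226181) = ((-109 + (⅔)*(-614)²) + 16)/(295377 + 226181) = ((-109 + (⅔)*376996) + 16)/521558 = ((-109 + 753992/3) + 16)*(1/521558) = (753665/3 + 16)*(1/521558) = (753713/3)*(1/521558) = 753713/1564674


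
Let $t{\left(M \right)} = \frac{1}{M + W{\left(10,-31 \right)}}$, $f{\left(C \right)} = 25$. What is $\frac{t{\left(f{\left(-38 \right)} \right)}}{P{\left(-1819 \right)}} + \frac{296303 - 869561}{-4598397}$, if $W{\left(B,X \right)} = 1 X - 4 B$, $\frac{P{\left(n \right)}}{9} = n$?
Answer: $\frac{15989100275}{128255423526} \approx 0.12467$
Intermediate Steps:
$P{\left(n \right)} = 9 n$
$W{\left(B,X \right)} = X - 4 B$
$t{\left(M \right)} = \frac{1}{-71 + M}$ ($t{\left(M \right)} = \frac{1}{M - 71} = \frac{1}{-71 + M}$)
$\frac{t{\left(f{\left(-38 \right)} \right)}}{P{\left(-1819 \right)}} + \frac{296303 - 869561}{-4598397} = \frac{1}{\left(-71 + 25\right) 9 \left(-1819\right)} + \frac{296303 - 869561}{-4598397} = \frac{1}{\left(-46\right) \left(-16371\right)} - - \frac{191086}{1532799} = \left(- \frac{1}{46}\right) \left(- \frac{1}{16371}\right) + \frac{191086}{1532799} = \frac{1}{753066} + \frac{191086}{1532799} = \frac{15989100275}{128255423526}$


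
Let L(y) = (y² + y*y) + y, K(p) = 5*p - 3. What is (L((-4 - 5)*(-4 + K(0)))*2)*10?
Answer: 160020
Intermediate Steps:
K(p) = -3 + 5*p
L(y) = y + 2*y² (L(y) = (y² + y²) + y = 2*y² + y = y + 2*y²)
(L((-4 - 5)*(-4 + K(0)))*2)*10 = ((((-4 - 5)*(-4 + (-3 + 5*0)))*(1 + 2*((-4 - 5)*(-4 + (-3 + 5*0)))))*2)*10 = (((-9*(-4 + (-3 + 0)))*(1 + 2*(-9*(-4 + (-3 + 0)))))*2)*10 = (((-9*(-4 - 3))*(1 + 2*(-9*(-4 - 3))))*2)*10 = (((-9*(-7))*(1 + 2*(-9*(-7))))*2)*10 = ((63*(1 + 2*63))*2)*10 = ((63*(1 + 126))*2)*10 = ((63*127)*2)*10 = (8001*2)*10 = 16002*10 = 160020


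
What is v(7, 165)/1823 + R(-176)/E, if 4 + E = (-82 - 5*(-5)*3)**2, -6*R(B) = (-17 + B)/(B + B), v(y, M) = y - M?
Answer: -15368159/173257920 ≈ -0.088701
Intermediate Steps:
R(B) = -(-17 + B)/(12*B) (R(B) = -(-17 + B)/(6*(B + B)) = -(-17 + B)/(6*(2*B)) = -(-17 + B)*1/(2*B)/6 = -(-17 + B)/(12*B))
E = 45 (E = -4 + (-82 - 5*(-5)*3)**2 = -4 + (-82 + 25*3)**2 = -4 + (-82 + 75)**2 = -4 + (-7)**2 = -4 + 49 = 45)
v(7, 165)/1823 + R(-176)/E = (7 - 1*165)/1823 + ((1/12)*(17 - 1*(-176))/(-176))/45 = (7 - 165)*(1/1823) + ((1/12)*(-1/176)*(17 + 176))*(1/45) = -158*1/1823 + ((1/12)*(-1/176)*193)*(1/45) = -158/1823 - 193/2112*1/45 = -158/1823 - 193/95040 = -15368159/173257920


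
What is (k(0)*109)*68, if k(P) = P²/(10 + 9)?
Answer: 0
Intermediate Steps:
k(P) = P²/19
(k(0)*109)*68 = (((1/19)*0²)*109)*68 = (((1/19)*0)*109)*68 = (0*109)*68 = 0*68 = 0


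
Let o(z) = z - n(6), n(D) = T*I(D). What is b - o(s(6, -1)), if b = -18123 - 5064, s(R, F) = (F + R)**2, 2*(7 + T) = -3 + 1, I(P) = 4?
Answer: -23244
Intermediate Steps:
T = -8 (T = -7 + (-3 + 1)/2 = -7 + (1/2)*(-2) = -7 - 1 = -8)
b = -23187
n(D) = -32 (n(D) = -8*4 = -32)
o(z) = 32 + z (o(z) = z - 1*(-32) = z + 32 = 32 + z)
b - o(s(6, -1)) = -23187 - (32 + (-1 + 6)**2) = -23187 - (32 + 5**2) = -23187 - (32 + 25) = -23187 - 1*57 = -23187 - 57 = -23244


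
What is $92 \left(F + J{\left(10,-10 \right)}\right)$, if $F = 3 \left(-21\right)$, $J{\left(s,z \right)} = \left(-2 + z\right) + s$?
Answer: $-5980$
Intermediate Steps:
$J{\left(s,z \right)} = -2 + s + z$
$F = -63$
$92 \left(F + J{\left(10,-10 \right)}\right) = 92 \left(-63 - 2\right) = 92 \left(-65\right) = -5980$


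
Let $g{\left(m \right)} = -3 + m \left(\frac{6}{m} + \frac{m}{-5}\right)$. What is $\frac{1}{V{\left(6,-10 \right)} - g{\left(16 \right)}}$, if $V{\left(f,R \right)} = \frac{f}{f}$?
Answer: $\frac{5}{246} \approx 0.020325$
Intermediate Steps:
$V{\left(f,R \right)} = 1$
$g{\left(m \right)} = -3 + m \left(\frac{6}{m} - \frac{m}{5}\right)$ ($g{\left(m \right)} = -3 + m \left(\frac{6}{m} + m \left(- \frac{1}{5}\right)\right) = -3 + m \left(\frac{6}{m} - \frac{m}{5}\right)$)
$\frac{1}{V{\left(6,-10 \right)} - g{\left(16 \right)}} = \frac{1}{1 - \left(3 - \frac{16^{2}}{5}\right)} = \frac{1}{1 - \left(3 - \frac{256}{5}\right)} = \frac{1}{1 - - \frac{241}{5}} = \frac{1}{1 + \frac{241}{5}} = \frac{1}{\frac{246}{5}} = \frac{5}{246}$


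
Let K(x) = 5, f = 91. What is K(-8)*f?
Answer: 455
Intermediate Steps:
K(-8)*f = 5*91 = 455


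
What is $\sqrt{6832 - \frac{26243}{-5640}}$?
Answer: $\frac{\sqrt{54367799430}}{2820} \approx 82.684$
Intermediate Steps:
$\sqrt{6832 - \frac{26243}{-5640}} = \sqrt{6832 - - \frac{26243}{5640}} = \sqrt{6832 + \frac{26243}{5640}} = \sqrt{\frac{38558723}{5640}} = \frac{\sqrt{54367799430}}{2820}$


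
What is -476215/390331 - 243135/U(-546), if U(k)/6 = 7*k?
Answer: 9331396145/994563388 ≈ 9.3824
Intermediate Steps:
U(k) = 42*k (U(k) = 6*(7*k) = 42*k)
-476215/390331 - 243135/U(-546) = -476215/390331 - 243135/(42*(-546)) = -476215*1/390331 - 243135/(-22932) = -476215/390331 - 243135*(-1/22932) = -476215/390331 + 27015/2548 = 9331396145/994563388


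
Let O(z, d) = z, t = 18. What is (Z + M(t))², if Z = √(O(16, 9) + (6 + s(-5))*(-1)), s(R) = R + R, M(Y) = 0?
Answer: 20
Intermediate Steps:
s(R) = 2*R
Z = 2*√5 (Z = √(16 + (6 + 2*(-5))*(-1)) = √(16 + (6 - 10)*(-1)) = √(16 - 4*(-1)) = √(16 + 4) = √20 = 2*√5 ≈ 4.4721)
(Z + M(t))² = (2*√5 + 0)² = (2*√5)² = 20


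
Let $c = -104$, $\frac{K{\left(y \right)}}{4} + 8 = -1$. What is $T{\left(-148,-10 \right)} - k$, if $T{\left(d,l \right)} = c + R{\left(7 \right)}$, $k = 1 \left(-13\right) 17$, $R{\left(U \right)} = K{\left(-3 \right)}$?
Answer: $81$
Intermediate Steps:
$K{\left(y \right)} = -36$ ($K{\left(y \right)} = -32 + 4 \left(-1\right) = -32 - 4 = -36$)
$R{\left(U \right)} = -36$
$k = -221$ ($k = \left(-13\right) 17 = -221$)
$T{\left(d,l \right)} = -140$ ($T{\left(d,l \right)} = -104 - 36 = -140$)
$T{\left(-148,-10 \right)} - k = -140 - -221 = -140 + 221 = 81$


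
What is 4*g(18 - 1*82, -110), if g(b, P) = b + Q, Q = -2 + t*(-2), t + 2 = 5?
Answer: -288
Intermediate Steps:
t = 3 (t = -2 + 5 = 3)
Q = -8 (Q = -2 + 3*(-2) = -2 - 6 = -8)
g(b, P) = -8 + b (g(b, P) = b - 8 = -8 + b)
4*g(18 - 1*82, -110) = 4*(-8 + (18 - 1*82)) = 4*(-8 + (18 - 82)) = 4*(-8 - 64) = 4*(-72) = -288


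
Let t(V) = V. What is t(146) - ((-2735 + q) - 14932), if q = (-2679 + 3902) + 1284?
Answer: 15306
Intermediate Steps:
q = 2507 (q = 1223 + 1284 = 2507)
t(146) - ((-2735 + q) - 14932) = 146 - ((-2735 + 2507) - 14932) = 146 - (-228 - 14932) = 146 - 1*(-15160) = 146 + 15160 = 15306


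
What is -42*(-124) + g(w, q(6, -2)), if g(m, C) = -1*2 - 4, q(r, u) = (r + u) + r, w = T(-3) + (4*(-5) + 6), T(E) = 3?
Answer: 5202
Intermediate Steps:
w = -11 (w = 3 + (4*(-5) + 6) = 3 + (-20 + 6) = 3 - 14 = -11)
q(r, u) = u + 2*r
g(m, C) = -6 (g(m, C) = -2 - 4 = -6)
-42*(-124) + g(w, q(6, -2)) = -42*(-124) - 6 = 5208 - 6 = 5202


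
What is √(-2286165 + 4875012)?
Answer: √2588847 ≈ 1609.0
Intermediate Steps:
√(-2286165 + 4875012) = √2588847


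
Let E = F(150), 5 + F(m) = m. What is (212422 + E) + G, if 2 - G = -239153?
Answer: 451722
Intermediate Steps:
F(m) = -5 + m
G = 239155 (G = 2 - 1*(-239153) = 2 + 239153 = 239155)
E = 145 (E = -5 + 150 = 145)
(212422 + E) + G = (212422 + 145) + 239155 = 212567 + 239155 = 451722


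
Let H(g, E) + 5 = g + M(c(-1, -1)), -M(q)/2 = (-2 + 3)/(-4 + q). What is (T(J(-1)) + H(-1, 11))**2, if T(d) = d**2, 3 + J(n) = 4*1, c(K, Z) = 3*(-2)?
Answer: 576/25 ≈ 23.040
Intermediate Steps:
c(K, Z) = -6
M(q) = -2/(-4 + q) (M(q) = -2*(-2 + 3)/(-4 + q) = -2/(-4 + q))
J(n) = 1 (J(n) = -3 + 4*1 = -3 + 4 = 1)
H(g, E) = -24/5 + g (H(g, E) = -5 + (g - 2/(-4 - 6)) = -5 + (g - 2/(-10)) = -5 + (g - 2*(-1/10)) = -5 + (g + 1/5) = -5 + (1/5 + g) = -24/5 + g)
(T(J(-1)) + H(-1, 11))**2 = (1**2 + (-24/5 - 1))**2 = (1 - 29/5)**2 = (-24/5)**2 = 576/25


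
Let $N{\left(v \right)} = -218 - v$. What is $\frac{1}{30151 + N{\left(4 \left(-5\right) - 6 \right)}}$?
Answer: $\frac{1}{29959} \approx 3.3379 \cdot 10^{-5}$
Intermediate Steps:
$\frac{1}{30151 + N{\left(4 \left(-5\right) - 6 \right)}} = \frac{1}{30151 - \left(212 - 20\right)} = \frac{1}{30151 - 192} = \frac{1}{29959}$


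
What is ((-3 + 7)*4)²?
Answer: 256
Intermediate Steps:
((-3 + 7)*4)² = (4*4)² = 16² = 256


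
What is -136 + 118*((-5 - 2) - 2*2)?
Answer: -1434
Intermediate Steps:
-136 + 118*((-5 - 2) - 2*2) = -136 + 118*(-7 - 4) = -136 + 118*(-11) = -136 - 1298 = -1434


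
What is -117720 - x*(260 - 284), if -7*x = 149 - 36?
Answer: -826752/7 ≈ -1.1811e+5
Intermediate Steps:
x = -113/7 (x = -(149 - 36)/7 = -⅐*113 = -113/7 ≈ -16.143)
-117720 - x*(260 - 284) = -117720 - (-113)*(260 - 284)/7 = -117720 - (-113)*(-24)/7 = -117720 - 1*2712/7 = -117720 - 2712/7 = -826752/7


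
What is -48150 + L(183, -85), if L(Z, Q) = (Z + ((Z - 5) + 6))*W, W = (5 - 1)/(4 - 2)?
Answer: -47416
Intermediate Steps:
W = 2 (W = 4/2 = 4*(½) = 2)
L(Z, Q) = 2 + 4*Z (L(Z, Q) = (Z + ((Z - 5) + 6))*2 = (Z + ((-5 + Z) + 6))*2 = (Z + (1 + Z))*2 = (1 + 2*Z)*2 = 2 + 4*Z)
-48150 + L(183, -85) = -48150 + (2 + 4*183) = -48150 + (2 + 732) = -48150 + 734 = -47416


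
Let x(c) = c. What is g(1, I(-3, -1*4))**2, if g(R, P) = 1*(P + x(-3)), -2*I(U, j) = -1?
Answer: 25/4 ≈ 6.2500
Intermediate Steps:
I(U, j) = 1/2 (I(U, j) = -1/2*(-1) = 1/2)
g(R, P) = -3 + P (g(R, P) = 1*(P - 3) = 1*(-3 + P) = -3 + P)
g(1, I(-3, -1*4))**2 = (-3 + 1/2)**2 = (-5/2)**2 = 25/4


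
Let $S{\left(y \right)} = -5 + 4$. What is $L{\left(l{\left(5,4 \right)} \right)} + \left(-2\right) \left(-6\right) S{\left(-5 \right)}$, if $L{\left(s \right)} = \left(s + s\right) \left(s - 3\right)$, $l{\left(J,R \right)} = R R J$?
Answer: $12308$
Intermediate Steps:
$S{\left(y \right)} = -1$
$l{\left(J,R \right)} = J R^{2}$ ($l{\left(J,R \right)} = R^{2} J = J R^{2}$)
$L{\left(s \right)} = 2 s \left(-3 + s\right)$
$L{\left(l{\left(5,4 \right)} \right)} + \left(-2\right) \left(-6\right) S{\left(-5 \right)} = 2 \cdot 5 \cdot 4^{2} \left(-3 + 5 \cdot 4^{2}\right) + \left(-2\right) \left(-6\right) \left(-1\right) = 2 \cdot 5 \cdot 16 \left(-3 + 5 \cdot 16\right) + 12 \left(-1\right) = 2 \cdot 80 \left(-3 + 80\right) - 12 = 2 \cdot 80 \cdot 77 - 12 = 12320 - 12 = 12308$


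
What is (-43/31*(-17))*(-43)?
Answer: -31433/31 ≈ -1014.0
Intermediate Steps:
(-43/31*(-17))*(-43) = (-43*1/31*(-17))*(-43) = -43/31*(-17)*(-43) = (731/31)*(-43) = -31433/31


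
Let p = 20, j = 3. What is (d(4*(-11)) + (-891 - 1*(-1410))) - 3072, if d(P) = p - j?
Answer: -2536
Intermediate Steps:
d(P) = 17 (d(P) = 20 - 1*3 = 20 - 3 = 17)
(d(4*(-11)) + (-891 - 1*(-1410))) - 3072 = (17 + (-891 - 1*(-1410))) - 3072 = (17 + (-891 + 1410)) - 3072 = (17 + 519) - 3072 = 536 - 3072 = -2536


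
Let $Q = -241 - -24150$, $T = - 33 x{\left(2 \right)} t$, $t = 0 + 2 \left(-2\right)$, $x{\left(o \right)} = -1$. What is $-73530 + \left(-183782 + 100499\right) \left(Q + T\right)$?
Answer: $-1980293421$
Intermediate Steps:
$t = -4$ ($t = 0 - 4 = -4$)
$T = -132$ ($T = \left(-33\right) \left(-1\right) \left(-4\right) = 33 \left(-4\right) = -132$)
$Q = 23909$ ($Q = -241 + 24150 = 23909$)
$-73530 + \left(-183782 + 100499\right) \left(Q + T\right) = -73530 + \left(-183782 + 100499\right) \left(23909 - 132\right) = -73530 - 1980219891 = -1980293421$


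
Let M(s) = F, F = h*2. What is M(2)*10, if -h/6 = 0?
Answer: 0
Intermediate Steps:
h = 0 (h = -6*0 = 0)
F = 0 (F = 0*2 = 0)
M(s) = 0
M(2)*10 = 0*10 = 0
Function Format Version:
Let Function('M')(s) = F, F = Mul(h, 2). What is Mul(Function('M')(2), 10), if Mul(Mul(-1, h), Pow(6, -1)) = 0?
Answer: 0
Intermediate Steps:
h = 0 (h = Mul(-6, 0) = 0)
F = 0 (F = Mul(0, 2) = 0)
Function('M')(s) = 0
Mul(Function('M')(2), 10) = Mul(0, 10) = 0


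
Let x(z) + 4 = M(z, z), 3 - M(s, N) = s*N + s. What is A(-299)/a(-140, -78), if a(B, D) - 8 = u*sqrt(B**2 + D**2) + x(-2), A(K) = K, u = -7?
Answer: 5/4209 + 14*sqrt(6421)/4209 ≈ 0.26772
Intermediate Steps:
M(s, N) = 3 - s - N*s (M(s, N) = 3 - (s*N + s) = 3 - (N*s + s) = 3 - (s + N*s) = 3 + (-s - N*s) = 3 - s - N*s)
x(z) = -1 - z - z**2 (x(z) = -4 + (3 - z - z*z) = -4 + (3 - z - z**2) = -1 - z - z**2)
a(B, D) = 5 - 7*sqrt(B**2 + D**2) (a(B, D) = 8 + (-7*sqrt(B**2 + D**2) + (-1 - 1*(-2) - 1*(-2)**2)) = 8 + (-7*sqrt(B**2 + D**2) + (-1 + 2 - 1*4)) = 8 + (-7*sqrt(B**2 + D**2) + (-1 + 2 - 4)) = 8 + (-7*sqrt(B**2 + D**2) - 3) = 8 + (-3 - 7*sqrt(B**2 + D**2)) = 5 - 7*sqrt(B**2 + D**2))
A(-299)/a(-140, -78) = -299/(5 - 7*sqrt((-140)**2 + (-78)**2)) = -299/(5 - 7*sqrt(19600 + 6084)) = -299/(5 - 14*sqrt(6421))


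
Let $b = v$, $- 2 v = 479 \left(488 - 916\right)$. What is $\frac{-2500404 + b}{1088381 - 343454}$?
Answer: $- \frac{2397898}{744927} \approx -3.219$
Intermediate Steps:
$v = 102506$ ($v = - \frac{479 \left(488 - 916\right)}{2} = - \frac{479 \left(-428\right)}{2} = \left(- \frac{1}{2}\right) \left(-205012\right) = 102506$)
$b = 102506$
$\frac{-2500404 + b}{1088381 - 343454} = \frac{-2500404 + 102506}{1088381 - 343454} = - \frac{2397898}{744927}$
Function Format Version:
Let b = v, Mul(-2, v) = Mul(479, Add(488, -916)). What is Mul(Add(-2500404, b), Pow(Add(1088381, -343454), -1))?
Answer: Rational(-2397898, 744927) ≈ -3.2190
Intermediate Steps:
v = 102506 (v = Mul(Rational(-1, 2), Mul(479, Add(488, -916))) = Mul(Rational(-1, 2), Mul(479, -428)) = Mul(Rational(-1, 2), -205012) = 102506)
b = 102506
Mul(Add(-2500404, b), Pow(Add(1088381, -343454), -1)) = Mul(Add(-2500404, 102506), Pow(Add(1088381, -343454), -1)) = Mul(-2397898, Pow(744927, -1)) = Mul(-2397898, Rational(1, 744927)) = Rational(-2397898, 744927)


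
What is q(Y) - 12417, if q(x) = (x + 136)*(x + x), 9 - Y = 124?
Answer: -17247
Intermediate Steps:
Y = -115 (Y = 9 - 1*124 = 9 - 124 = -115)
q(x) = 2*x*(136 + x) (q(x) = (136 + x)*(2*x) = 2*x*(136 + x))
q(Y) - 12417 = 2*(-115)*(136 - 115) - 12417 = 2*(-115)*21 - 12417 = -4830 - 12417 = -17247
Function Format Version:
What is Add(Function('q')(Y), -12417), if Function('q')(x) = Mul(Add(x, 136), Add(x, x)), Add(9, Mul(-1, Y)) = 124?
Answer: -17247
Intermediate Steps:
Y = -115 (Y = Add(9, Mul(-1, 124)) = Add(9, -124) = -115)
Function('q')(x) = Mul(2, x, Add(136, x)) (Function('q')(x) = Mul(Add(136, x), Mul(2, x)) = Mul(2, x, Add(136, x)))
Add(Function('q')(Y), -12417) = Add(Mul(2, -115, Add(136, -115)), -12417) = Add(Mul(2, -115, 21), -12417) = Add(-4830, -12417) = -17247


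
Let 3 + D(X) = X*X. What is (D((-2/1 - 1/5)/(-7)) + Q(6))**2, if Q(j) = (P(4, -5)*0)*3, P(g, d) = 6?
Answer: 12630916/1500625 ≈ 8.4171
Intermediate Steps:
D(X) = -3 + X**2 (D(X) = -3 + X*X = -3 + X**2)
Q(j) = 0 (Q(j) = (6*0)*3 = 0*3 = 0)
(D((-2/1 - 1/5)/(-7)) + Q(6))**2 = ((-3 + ((-2/1 - 1/5)/(-7))**2) + 0)**2 = ((-3 + ((-2*1 - 1*1/5)*(-1/7))**2) + 0)**2 = ((-3 + ((-2 - 1/5)*(-1/7))**2) + 0)**2 = ((-3 + (-11/5*(-1/7))**2) + 0)**2 = ((-3 + (11/35)**2) + 0)**2 = ((-3 + 121/1225) + 0)**2 = (-3554/1225 + 0)**2 = (-3554/1225)**2 = 12630916/1500625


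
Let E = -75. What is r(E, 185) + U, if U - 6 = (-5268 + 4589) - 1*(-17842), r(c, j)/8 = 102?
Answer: 17985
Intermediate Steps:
r(c, j) = 816 (r(c, j) = 8*102 = 816)
U = 17169 (U = 6 + ((-5268 + 4589) - 1*(-17842)) = 6 + (-679 + 17842) = 6 + 17163 = 17169)
r(E, 185) + U = 816 + 17169 = 17985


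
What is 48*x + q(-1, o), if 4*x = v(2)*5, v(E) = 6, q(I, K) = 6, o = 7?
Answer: 366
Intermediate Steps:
x = 15/2 (x = (6*5)/4 = (¼)*30 = 15/2 ≈ 7.5000)
48*x + q(-1, o) = 48*(15/2) + 6 = 360 + 6 = 366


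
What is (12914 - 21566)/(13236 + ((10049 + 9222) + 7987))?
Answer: -1442/6749 ≈ -0.21366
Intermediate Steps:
(12914 - 21566)/(13236 + ((10049 + 9222) + 7987)) = -8652/(13236 + (19271 + 7987)) = -8652/(13236 + 27258) = -8652/40494 = -8652*1/40494 = -1442/6749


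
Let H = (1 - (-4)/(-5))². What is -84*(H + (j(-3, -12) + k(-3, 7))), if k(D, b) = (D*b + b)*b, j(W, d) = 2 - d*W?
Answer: 277116/25 ≈ 11085.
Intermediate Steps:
j(W, d) = 2 - W*d
k(D, b) = b*(b + D*b) (k(D, b) = (b + D*b)*b = b*(b + D*b))
H = 1/25 (H = (1 - (-4)*(-1)/5)² = (1 - 1*⅘)² = (1 - ⅘)² = (⅕)² = 1/25 ≈ 0.040000)
-84*(H + (j(-3, -12) + k(-3, 7))) = -84*(1/25 + ((2 - 1*(-3)*(-12)) + 7²*(1 - 3))) = -84*(1/25 + ((2 - 36) + 49*(-2))) = -84*(1/25 + (-34 - 98)) = -84*(1/25 - 132) = -84*(-3299/25) = 277116/25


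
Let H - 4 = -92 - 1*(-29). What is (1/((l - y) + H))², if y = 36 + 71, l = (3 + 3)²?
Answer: 1/16900 ≈ 5.9172e-5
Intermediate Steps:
H = -59 (H = 4 + (-92 - 1*(-29)) = 4 + (-92 + 29) = 4 - 63 = -59)
l = 36 (l = 6² = 36)
y = 107
(1/((l - y) + H))² = (1/((36 - 1*107) - 59))² = (1/((36 - 107) - 59))² = (1/(-71 - 59))² = (1/(-130))² = (-1/130)² = 1/16900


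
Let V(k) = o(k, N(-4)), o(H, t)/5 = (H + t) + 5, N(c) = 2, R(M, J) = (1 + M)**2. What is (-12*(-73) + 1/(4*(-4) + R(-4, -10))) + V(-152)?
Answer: 1056/7 ≈ 150.86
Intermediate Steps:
o(H, t) = 25 + 5*H + 5*t (o(H, t) = 5*((H + t) + 5) = 5*(5 + H + t) = 25 + 5*H + 5*t)
V(k) = 35 + 5*k (V(k) = 25 + 5*k + 5*2 = 25 + 5*k + 10 = 35 + 5*k)
(-12*(-73) + 1/(4*(-4) + R(-4, -10))) + V(-152) = (-12*(-73) + 1/(4*(-4) + (1 - 4)**2)) + (35 + 5*(-152)) = (876 + 1/(-16 + (-3)**2)) + (35 - 760) = (876 + 1/(-16 + 9)) - 725 = (876 + 1/(-7)) - 725 = (876 - 1/7) - 725 = 6131/7 - 725 = 1056/7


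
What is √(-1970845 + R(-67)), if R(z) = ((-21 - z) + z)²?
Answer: 2*I*√492601 ≈ 1403.7*I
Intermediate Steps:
R(z) = 441 (R(z) = (-21)² = 441)
√(-1970845 + R(-67)) = √(-1970845 + 441) = √(-1970404) = 2*I*√492601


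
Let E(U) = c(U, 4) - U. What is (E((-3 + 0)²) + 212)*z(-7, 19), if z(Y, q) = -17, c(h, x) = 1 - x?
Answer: -3400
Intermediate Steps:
E(U) = -3 - U (E(U) = (1 - 1*4) - U = (1 - 4) - U = -3 - U)
(E((-3 + 0)²) + 212)*z(-7, 19) = ((-3 - (-3 + 0)²) + 212)*(-17) = ((-3 - 1*(-3)²) + 212)*(-17) = ((-3 - 1*9) + 212)*(-17) = ((-3 - 9) + 212)*(-17) = (-12 + 212)*(-17) = 200*(-17) = -3400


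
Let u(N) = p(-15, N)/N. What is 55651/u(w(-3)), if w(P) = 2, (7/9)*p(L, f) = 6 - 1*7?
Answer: -779114/9 ≈ -86568.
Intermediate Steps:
p(L, f) = -9/7 (p(L, f) = 9*(6 - 1*7)/7 = 9*(6 - 7)/7 = (9/7)*(-1) = -9/7)
u(N) = -9/(7*N)
55651/u(w(-3)) = 55651/((-9/7/2)) = 55651/((-9/7*½)) = 55651/(-9/14) = 55651*(-14/9) = -779114/9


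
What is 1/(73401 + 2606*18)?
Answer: 1/120309 ≈ 8.3119e-6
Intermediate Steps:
1/(73401 + 2606*18) = 1/(73401 + 46908) = 1/120309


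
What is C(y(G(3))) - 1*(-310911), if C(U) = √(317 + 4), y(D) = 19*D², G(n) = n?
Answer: 310911 + √321 ≈ 3.1093e+5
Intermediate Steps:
C(U) = √321
C(y(G(3))) - 1*(-310911) = √321 - 1*(-310911) = √321 + 310911 = 310911 + √321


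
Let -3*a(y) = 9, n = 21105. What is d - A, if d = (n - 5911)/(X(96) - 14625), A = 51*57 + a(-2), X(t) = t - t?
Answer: -42486194/14625 ≈ -2905.0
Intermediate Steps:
a(y) = -3 (a(y) = -⅓*9 = -3)
X(t) = 0
A = 2904 (A = 51*57 - 3 = 2907 - 3 = 2904)
d = -15194/14625 (d = (21105 - 5911)/(0 - 14625) = 15194/(-14625) = 15194*(-1/14625) = -15194/14625 ≈ -1.0389)
d - A = -15194/14625 - 1*2904 = -15194/14625 - 2904 = -42486194/14625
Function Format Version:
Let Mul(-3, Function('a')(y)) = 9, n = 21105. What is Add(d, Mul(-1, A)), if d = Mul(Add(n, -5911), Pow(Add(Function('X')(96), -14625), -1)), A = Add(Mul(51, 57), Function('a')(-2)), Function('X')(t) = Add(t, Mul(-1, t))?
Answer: Rational(-42486194, 14625) ≈ -2905.0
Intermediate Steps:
Function('a')(y) = -3 (Function('a')(y) = Mul(Rational(-1, 3), 9) = -3)
Function('X')(t) = 0
A = 2904 (A = Add(Mul(51, 57), -3) = Add(2907, -3) = 2904)
d = Rational(-15194, 14625) (d = Mul(Add(21105, -5911), Pow(Add(0, -14625), -1)) = Mul(15194, Pow(-14625, -1)) = Mul(15194, Rational(-1, 14625)) = Rational(-15194, 14625) ≈ -1.0389)
Add(d, Mul(-1, A)) = Add(Rational(-15194, 14625), Mul(-1, 2904)) = Add(Rational(-15194, 14625), -2904) = Rational(-42486194, 14625)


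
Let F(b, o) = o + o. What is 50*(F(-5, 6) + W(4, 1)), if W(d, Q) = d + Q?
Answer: 850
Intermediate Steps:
W(d, Q) = Q + d
F(b, o) = 2*o
50*(F(-5, 6) + W(4, 1)) = 50*(2*6 + (1 + 4)) = 50*(12 + 5) = 50*17 = 850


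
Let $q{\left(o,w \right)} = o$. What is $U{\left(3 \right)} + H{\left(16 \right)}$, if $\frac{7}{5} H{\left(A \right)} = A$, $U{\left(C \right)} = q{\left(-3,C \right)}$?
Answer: $\frac{59}{7} \approx 8.4286$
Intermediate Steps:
$U{\left(C \right)} = -3$
$H{\left(A \right)} = \frac{5 A}{7}$
$U{\left(3 \right)} + H{\left(16 \right)} = -3 + \frac{5}{7} \cdot 16 = -3 + \frac{80}{7} = \frac{59}{7}$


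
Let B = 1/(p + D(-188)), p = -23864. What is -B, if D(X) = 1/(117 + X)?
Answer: 71/1694345 ≈ 4.1904e-5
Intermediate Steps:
B = -71/1694345 (B = 1/(-23864 + 1/(117 - 188)) = 1/(-23864 + 1/(-71)) = 1/(-23864 - 1/71) = 1/(-1694345/71) = -71/1694345 ≈ -4.1904e-5)
-B = -1*(-71/1694345) = 71/1694345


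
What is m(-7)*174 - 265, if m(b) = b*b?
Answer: 8261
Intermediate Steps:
m(b) = b²
m(-7)*174 - 265 = (-7)²*174 - 265 = 49*174 - 265 = 8526 - 265 = 8261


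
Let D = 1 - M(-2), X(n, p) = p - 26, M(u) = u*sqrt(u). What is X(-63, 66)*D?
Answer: 40 + 80*I*sqrt(2) ≈ 40.0 + 113.14*I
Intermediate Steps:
M(u) = u**(3/2)
X(n, p) = -26 + p
D = 1 + 2*I*sqrt(2) (D = 1 - (-2)**(3/2) = 1 - (-2)*I*sqrt(2) = 1 + 2*I*sqrt(2) ≈ 1.0 + 2.8284*I)
X(-63, 66)*D = (-26 + 66)*(1 + 2*I*sqrt(2)) = 40*(1 + 2*I*sqrt(2)) = 40 + 80*I*sqrt(2)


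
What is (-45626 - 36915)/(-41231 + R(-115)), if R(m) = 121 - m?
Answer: 82541/40995 ≈ 2.0134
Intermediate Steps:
(-45626 - 36915)/(-41231 + R(-115)) = (-45626 - 36915)/(-41231 + (121 - 1*(-115))) = -82541/(-41231 + (121 + 115)) = -82541/(-41231 + 236) = -82541/(-40995) = -82541*(-1/40995) = 82541/40995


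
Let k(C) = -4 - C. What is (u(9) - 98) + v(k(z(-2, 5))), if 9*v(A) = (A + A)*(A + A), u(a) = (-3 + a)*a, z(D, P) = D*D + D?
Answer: -28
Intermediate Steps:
z(D, P) = D + D**2 (z(D, P) = D**2 + D = D + D**2)
u(a) = a*(-3 + a)
v(A) = 4*A**2/9 (v(A) = ((A + A)*(A + A))/9 = ((2*A)*(2*A))/9 = (4*A**2)/9 = 4*A**2/9)
(u(9) - 98) + v(k(z(-2, 5))) = (9*(-3 + 9) - 98) + 4*(-4 - (-2)*(1 - 2))**2/9 = (9*6 - 98) + 4*(-4 - (-2)*(-1))**2/9 = (54 - 98) + 4*(-4 - 1*2)**2/9 = -44 + 4*(-4 - 2)**2/9 = -44 + (4/9)*(-6)**2 = -44 + (4/9)*36 = -44 + 16 = -28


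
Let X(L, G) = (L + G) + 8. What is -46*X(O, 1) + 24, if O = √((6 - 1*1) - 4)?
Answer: -436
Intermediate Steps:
O = 1 (O = √((6 - 1) - 4) = √(5 - 4) = √1 = 1)
X(L, G) = 8 + G + L (X(L, G) = (G + L) + 8 = 8 + G + L)
-46*X(O, 1) + 24 = -46*(8 + 1 + 1) + 24 = -46*10 + 24 = -460 + 24 = -436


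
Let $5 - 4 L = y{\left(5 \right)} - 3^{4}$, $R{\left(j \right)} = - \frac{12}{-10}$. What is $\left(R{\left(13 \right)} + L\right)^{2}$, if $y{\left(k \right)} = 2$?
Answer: $\frac{12321}{25} \approx 492.84$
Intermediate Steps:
$R{\left(j \right)} = \frac{6}{5}$ ($R{\left(j \right)} = \left(-12\right) \left(- \frac{1}{10}\right) = \frac{6}{5}$)
$L = 21$ ($L = \frac{5}{4} - \frac{2 - 3^{4}}{4} = \frac{5}{4} - \frac{2 - 81}{4} = \frac{5}{4} - - \frac{79}{4} = \frac{5}{4} + \frac{79}{4} = 21$)
$\left(R{\left(13 \right)} + L\right)^{2} = \left(\frac{6}{5} + 21\right)^{2} = \left(\frac{111}{5}\right)^{2} = \frac{12321}{25}$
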